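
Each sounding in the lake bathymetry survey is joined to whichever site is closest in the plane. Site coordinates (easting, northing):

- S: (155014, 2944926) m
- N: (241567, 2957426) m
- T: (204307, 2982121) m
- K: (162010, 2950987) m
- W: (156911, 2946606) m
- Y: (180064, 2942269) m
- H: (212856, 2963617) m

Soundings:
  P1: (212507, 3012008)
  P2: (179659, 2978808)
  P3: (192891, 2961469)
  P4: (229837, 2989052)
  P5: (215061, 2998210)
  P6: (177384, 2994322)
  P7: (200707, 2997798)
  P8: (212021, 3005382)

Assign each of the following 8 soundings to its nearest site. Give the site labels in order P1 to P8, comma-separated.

T, T, H, T, T, T, T, T

P1 → T (d²=960472769.00)
P2 → T (d²=618499873.00)
P3 → H (d²=403215129.00)
P4 → T (d²=699819661.00)
P5 → T (d²=374504437.00)
P6 → T (d²=873712330.00)
P7 → T (d²=258728329.00)
P8 → T (d²=600579917.00)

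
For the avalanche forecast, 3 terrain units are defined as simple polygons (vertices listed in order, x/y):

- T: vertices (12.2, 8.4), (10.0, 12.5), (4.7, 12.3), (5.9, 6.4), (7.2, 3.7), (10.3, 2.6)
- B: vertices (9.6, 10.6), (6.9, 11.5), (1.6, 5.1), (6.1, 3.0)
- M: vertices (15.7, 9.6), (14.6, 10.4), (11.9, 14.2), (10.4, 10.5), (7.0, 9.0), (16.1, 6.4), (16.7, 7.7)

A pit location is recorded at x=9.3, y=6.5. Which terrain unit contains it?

Cast a ray rightward from (9.3, 6.5). For each polygon, the edges (by vertex number in listed order) whose endpoints lie on opposite sides of y = 6.5, where each meets that height, and whether that is right or left of the point:
T: 3–4 at x≈5.88 (left), 6–1 at x≈11.58 (right) → 1 crossing.
B: 2–3 at x≈2.76 (left), 4–1 at x≈7.71 (left) → 0 crossings.
M: 5–6 at x≈15.75 (right), 6–7 at x≈16.15 (right) → 2 crossings.
Only T has an odd count, so the point is inside T.

T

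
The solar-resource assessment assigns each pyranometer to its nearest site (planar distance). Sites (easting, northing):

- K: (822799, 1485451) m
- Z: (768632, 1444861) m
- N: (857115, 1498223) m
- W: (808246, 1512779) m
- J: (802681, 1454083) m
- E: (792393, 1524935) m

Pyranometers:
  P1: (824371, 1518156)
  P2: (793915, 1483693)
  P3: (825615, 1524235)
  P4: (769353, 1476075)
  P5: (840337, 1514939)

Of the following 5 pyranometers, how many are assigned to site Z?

P1 → W
P2 → K
P3 → W
P4 → Z
P5 → N
1 of the 5 goes to Z.

1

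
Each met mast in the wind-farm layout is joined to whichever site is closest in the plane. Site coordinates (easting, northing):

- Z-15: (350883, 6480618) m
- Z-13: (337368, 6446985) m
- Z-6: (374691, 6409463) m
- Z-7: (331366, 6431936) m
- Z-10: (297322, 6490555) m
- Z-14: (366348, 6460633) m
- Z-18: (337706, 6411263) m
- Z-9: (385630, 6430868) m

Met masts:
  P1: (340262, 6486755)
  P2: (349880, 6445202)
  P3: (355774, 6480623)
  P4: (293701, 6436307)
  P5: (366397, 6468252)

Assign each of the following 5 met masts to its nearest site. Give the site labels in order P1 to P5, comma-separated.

Z-15, Z-13, Z-15, Z-7, Z-14

P1 → Z-15 (d²=150468410.00)
P2 → Z-13 (d²=159729233.00)
P3 → Z-15 (d²=23921906.00)
P4 → Z-7 (d²=1437757866.00)
P5 → Z-14 (d²=58051562.00)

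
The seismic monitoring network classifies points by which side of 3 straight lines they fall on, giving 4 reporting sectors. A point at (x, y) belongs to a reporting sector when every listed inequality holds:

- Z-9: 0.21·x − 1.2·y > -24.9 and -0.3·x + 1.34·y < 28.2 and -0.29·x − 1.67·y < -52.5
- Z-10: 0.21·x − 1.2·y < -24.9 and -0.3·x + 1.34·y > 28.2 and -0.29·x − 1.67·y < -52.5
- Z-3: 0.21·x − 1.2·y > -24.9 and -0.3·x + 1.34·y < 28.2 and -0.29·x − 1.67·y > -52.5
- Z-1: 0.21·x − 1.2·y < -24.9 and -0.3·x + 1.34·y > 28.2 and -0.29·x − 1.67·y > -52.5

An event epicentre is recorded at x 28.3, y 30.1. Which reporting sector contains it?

0.21·28.3 − 1.2·30.1 = -30.177, which is < -24.9
-0.3·28.3 + 1.34·30.1 = 31.844, which is > 28.2
-0.29·28.3 − 1.67·30.1 = -58.474, which is < -52.5
This sign pattern matches Z-10.

Z-10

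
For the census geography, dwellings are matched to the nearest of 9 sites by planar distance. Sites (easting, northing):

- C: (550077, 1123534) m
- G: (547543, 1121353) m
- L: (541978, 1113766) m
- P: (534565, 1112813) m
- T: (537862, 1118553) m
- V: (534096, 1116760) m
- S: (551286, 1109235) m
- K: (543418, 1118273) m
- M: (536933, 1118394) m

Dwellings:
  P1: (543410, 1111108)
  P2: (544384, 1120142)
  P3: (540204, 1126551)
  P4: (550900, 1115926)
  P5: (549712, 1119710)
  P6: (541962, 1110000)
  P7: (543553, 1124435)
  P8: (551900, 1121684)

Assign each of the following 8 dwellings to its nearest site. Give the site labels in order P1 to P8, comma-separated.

P1 → L (d²=9115588.00)
P2 → K (d²=4426317.00)
P3 → T (d²=69452968.00)
P4 → G (d²=40721778.00)
P5 → G (d²=7404010.00)
P6 → L (d²=14183012.00)
P7 → G (d²=25418824.00)
P8 → C (d²=6745829.00)

L, K, T, G, G, L, G, C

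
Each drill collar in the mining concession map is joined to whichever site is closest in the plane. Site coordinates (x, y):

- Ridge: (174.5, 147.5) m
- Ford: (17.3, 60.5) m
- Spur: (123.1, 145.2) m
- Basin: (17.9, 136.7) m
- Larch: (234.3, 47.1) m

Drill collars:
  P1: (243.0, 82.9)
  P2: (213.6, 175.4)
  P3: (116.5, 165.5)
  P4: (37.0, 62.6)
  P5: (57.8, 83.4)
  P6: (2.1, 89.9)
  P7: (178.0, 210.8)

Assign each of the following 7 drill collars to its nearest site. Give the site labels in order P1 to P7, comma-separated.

Larch, Ridge, Spur, Ford, Ford, Ford, Ridge

P1 → Larch (d²=1357.33)
P2 → Ridge (d²=2307.22)
P3 → Spur (d²=455.65)
P4 → Ford (d²=392.50)
P5 → Ford (d²=2164.66)
P6 → Ford (d²=1095.40)
P7 → Ridge (d²=4019.14)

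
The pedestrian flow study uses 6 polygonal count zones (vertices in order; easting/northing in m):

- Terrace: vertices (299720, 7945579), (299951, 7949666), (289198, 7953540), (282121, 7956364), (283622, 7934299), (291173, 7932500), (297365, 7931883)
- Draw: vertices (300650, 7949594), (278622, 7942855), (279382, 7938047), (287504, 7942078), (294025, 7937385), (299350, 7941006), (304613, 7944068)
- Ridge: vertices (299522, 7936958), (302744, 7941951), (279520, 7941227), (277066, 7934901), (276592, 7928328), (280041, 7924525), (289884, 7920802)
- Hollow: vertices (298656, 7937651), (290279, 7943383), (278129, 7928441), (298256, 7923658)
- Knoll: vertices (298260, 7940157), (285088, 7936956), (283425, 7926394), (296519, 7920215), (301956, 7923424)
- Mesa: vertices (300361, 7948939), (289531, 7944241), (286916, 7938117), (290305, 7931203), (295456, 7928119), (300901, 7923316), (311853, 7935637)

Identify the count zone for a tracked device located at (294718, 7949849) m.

Cast a ray rightward from (294718, 7949849). For each polygon, the edges (by vertex number in listed order) whose endpoints lie on opposite sides of northing = 7949849, where each meets that height, and whether that is right or left of the point:
Terrace: 2–3 at easting≈299443.0 (right), 4–5 at easting≈282564.2 (left) → 1 crossing.
Draw: no edge straddles that height → 0 crossings.
Ridge: no edge straddles that height → 0 crossings.
Hollow: no edge straddles that height → 0 crossings.
Knoll: no edge straddles that height → 0 crossings.
Mesa: no edge straddles that height → 0 crossings.
Only Terrace has an odd count, so the point is inside Terrace.

Terrace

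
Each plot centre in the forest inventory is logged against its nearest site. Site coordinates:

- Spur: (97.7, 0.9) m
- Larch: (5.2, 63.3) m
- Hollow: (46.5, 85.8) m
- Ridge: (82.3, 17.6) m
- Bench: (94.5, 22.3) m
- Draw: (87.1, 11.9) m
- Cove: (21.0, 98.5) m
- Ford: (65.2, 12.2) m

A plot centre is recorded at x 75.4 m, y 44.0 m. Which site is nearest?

Ridge

Squared distances to each site:
Spur: 2354.900; Larch: 5300.530; Hollow: 2582.450; Ridge: 744.570; Bench: 835.700; Draw: 1167.300; Cove: 5929.610; Ford: 1115.280.
Minimum at Ridge.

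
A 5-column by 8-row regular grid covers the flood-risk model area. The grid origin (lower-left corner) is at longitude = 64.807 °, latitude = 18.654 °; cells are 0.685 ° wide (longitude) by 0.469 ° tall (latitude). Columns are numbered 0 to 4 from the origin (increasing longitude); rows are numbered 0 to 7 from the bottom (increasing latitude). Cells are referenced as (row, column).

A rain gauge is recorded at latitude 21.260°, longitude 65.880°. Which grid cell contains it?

Column index: ⌊(65.880 − 64.807) / 0.685⌋ = ⌊1.566⌋ = 1
Row offset from origin: ⌊(21.260 − 18.654) / 0.469⌋ = ⌊5.557⌋ = 5 → row 5

(5, 1)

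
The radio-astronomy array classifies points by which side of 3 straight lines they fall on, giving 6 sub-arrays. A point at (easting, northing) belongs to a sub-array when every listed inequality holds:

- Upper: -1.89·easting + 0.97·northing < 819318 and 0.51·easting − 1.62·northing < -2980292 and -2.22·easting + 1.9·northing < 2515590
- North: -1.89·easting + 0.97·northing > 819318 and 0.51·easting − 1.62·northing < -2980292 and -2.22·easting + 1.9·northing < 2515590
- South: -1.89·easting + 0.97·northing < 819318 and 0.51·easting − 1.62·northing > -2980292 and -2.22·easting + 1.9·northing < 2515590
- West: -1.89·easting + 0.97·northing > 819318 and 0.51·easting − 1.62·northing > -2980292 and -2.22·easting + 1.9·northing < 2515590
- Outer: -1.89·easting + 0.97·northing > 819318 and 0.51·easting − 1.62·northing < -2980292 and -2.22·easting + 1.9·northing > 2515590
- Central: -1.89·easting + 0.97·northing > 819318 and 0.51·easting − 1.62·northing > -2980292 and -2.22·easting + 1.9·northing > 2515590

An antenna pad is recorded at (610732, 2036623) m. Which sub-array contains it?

-1.89·610732 + 0.97·2036623 = 821240.830, which is > 819318
0.51·610732 − 1.62·2036623 = -2987855.940, which is < -2980292
-2.22·610732 + 1.9·2036623 = 2513758.660, which is < 2515590
This sign pattern matches North.

North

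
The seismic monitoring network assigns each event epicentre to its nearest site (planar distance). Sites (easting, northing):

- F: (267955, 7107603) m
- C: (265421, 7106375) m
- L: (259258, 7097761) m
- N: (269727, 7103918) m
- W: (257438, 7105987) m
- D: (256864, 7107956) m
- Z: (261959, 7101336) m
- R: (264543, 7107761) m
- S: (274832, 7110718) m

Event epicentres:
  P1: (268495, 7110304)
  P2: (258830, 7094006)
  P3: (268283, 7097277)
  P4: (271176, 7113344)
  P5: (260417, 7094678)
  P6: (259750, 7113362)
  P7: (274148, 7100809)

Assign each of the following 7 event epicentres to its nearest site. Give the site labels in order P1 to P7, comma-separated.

P1 → F (d²=7587001.00)
P2 → L (d²=14283209.00)
P3 → N (d²=46188017.00)
P4 → S (d²=20262212.00)
P5 → L (d²=10848170.00)
P6 → D (d²=37553832.00)
P7 → N (d²=29211122.00)

F, L, N, S, L, D, N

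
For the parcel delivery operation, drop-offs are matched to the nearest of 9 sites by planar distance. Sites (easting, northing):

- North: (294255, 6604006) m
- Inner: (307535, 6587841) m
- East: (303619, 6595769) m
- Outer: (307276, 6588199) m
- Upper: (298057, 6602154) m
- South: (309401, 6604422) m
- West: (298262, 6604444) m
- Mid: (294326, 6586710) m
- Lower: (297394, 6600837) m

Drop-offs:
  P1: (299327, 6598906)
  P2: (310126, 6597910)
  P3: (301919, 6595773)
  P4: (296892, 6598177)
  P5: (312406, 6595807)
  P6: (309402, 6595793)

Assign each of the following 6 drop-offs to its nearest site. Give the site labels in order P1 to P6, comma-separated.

P1 → Lower (d²=7465250.00)
P2 → South (d²=42931769.00)
P3 → East (d²=2890016.00)
P4 → Lower (d²=7327604.00)
P5 → East (d²=77212813.00)
P6 → East (d²=33443665.00)

Lower, South, East, Lower, East, East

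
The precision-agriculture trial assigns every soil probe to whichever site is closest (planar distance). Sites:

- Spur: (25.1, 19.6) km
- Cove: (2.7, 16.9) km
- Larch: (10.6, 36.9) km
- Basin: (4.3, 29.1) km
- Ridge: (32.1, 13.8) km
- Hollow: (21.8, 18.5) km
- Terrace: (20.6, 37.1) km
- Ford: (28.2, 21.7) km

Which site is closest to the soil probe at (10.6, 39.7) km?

Squared distances to each site:
Spur: 614.260; Cove: 582.250; Larch: 7.840; Basin: 152.050; Ridge: 1133.060; Hollow: 574.880; Terrace: 106.760; Ford: 633.760.
Minimum at Larch.

Larch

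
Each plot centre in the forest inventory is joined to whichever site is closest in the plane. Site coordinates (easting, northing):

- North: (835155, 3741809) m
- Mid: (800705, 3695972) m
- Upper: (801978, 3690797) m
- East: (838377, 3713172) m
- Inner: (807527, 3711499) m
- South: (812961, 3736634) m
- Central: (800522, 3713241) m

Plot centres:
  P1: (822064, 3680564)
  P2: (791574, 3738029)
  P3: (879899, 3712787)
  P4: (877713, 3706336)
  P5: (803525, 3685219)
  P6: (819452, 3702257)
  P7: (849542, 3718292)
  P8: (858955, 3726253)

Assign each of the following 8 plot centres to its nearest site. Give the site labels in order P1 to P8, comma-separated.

Upper, South, East, East, Upper, Inner, East, East

P1 → Upper (d²=508161685.00)
P2 → South (d²=459349794.00)
P3 → East (d²=1724224709.00)
P4 → East (d²=1594051792.00)
P5 → Upper (d²=33507293.00)
P6 → Inner (d²=227620189.00)
P7 → East (d²=150871625.00)
P8 → East (d²=594566645.00)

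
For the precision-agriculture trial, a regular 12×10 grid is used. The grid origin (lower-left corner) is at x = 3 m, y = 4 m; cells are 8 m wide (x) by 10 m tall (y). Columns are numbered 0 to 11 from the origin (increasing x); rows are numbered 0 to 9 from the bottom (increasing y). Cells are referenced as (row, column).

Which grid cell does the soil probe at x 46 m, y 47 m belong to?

(4, 5)

Column index: ⌊(46 − 3) / 8⌋ = ⌊5.375⌋ = 5
Row offset from origin: ⌊(47 − 4) / 10⌋ = ⌊4.300⌋ = 4 → row 4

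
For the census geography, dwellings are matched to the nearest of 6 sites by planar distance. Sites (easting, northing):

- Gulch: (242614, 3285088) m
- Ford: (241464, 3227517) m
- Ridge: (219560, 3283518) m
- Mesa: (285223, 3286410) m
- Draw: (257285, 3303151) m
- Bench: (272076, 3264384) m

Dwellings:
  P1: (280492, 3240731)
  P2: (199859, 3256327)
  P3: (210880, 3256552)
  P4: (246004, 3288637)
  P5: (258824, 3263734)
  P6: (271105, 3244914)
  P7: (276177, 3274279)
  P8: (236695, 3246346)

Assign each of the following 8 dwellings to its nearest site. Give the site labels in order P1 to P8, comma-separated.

Bench, Ridge, Ridge, Gulch, Bench, Bench, Bench, Ford

P1 → Bench (d²=630293465.00)
P2 → Ridge (d²=1127479882.00)
P3 → Ridge (d²=802507556.00)
P4 → Gulch (d²=24087501.00)
P5 → Bench (d²=176038004.00)
P6 → Bench (d²=380023741.00)
P7 → Bench (d²=114729226.00)
P8 → Ford (d²=377274602.00)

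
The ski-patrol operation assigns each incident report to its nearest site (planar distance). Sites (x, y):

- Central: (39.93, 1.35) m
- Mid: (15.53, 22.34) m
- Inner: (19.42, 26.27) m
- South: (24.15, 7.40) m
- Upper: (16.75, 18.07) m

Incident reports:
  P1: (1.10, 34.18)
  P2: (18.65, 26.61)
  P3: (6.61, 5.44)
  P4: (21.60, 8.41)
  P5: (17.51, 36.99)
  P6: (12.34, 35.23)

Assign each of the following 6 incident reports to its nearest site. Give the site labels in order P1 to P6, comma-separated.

Mid, Inner, Upper, South, Inner, Inner

P1 → Mid (d²=348.41)
P2 → Inner (d²=0.71)
P3 → Upper (d²=262.34)
P4 → South (d²=7.52)
P5 → Inner (d²=118.57)
P6 → Inner (d²=130.41)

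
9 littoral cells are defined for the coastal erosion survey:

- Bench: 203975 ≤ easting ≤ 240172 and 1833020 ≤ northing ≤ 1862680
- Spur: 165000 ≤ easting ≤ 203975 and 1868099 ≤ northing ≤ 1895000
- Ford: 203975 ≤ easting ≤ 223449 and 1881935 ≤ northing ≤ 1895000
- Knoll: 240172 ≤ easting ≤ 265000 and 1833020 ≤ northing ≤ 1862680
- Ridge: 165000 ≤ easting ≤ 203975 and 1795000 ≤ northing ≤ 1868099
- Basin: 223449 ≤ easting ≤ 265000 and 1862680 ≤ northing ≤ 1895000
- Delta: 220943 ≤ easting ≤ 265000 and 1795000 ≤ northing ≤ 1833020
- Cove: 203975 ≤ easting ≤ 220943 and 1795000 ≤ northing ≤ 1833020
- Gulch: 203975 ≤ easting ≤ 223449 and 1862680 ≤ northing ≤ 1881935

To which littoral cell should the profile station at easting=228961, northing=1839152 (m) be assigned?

The point has easting = 228961 and northing = 1839152.
Only Bench satisfies 203975 ≤ easting ≤ 240172 and 1833020 ≤ northing ≤ 1862680.

Bench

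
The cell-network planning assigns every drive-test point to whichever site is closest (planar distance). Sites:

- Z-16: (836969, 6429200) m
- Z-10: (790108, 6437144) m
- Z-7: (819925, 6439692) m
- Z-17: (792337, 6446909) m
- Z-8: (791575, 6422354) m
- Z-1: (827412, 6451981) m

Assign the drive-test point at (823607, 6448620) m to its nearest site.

Squared distances to each site:
Z-16: 555679444.000; Z-10: 1253881577.000; Z-7: 93266308.000; Z-17: 980740421.000; Z-8: 1715951780.000; Z-1: 25774346.000.
Minimum at Z-1.

Z-1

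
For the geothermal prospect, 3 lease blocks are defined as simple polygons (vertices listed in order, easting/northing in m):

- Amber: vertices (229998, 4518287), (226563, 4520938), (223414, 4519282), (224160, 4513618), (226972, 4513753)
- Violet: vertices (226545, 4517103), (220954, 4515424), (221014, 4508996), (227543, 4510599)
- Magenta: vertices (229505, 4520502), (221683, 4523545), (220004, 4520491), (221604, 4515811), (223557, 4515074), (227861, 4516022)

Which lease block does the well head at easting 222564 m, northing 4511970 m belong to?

Cast a ray rightward from (222564, 4511970). For each polygon, the edges (by vertex number in listed order) whose endpoints lie on opposite sides of northing = 4511970, where each meets that height, and whether that is right or left of the point:
Amber: no edge straddles that height → 0 crossings.
Violet: 2–3 at easting≈220986.2 (left), 4–1 at easting≈227332.6 (right) → 1 crossing.
Magenta: no edge straddles that height → 0 crossings.
Only Violet has an odd count, so the point is inside Violet.

Violet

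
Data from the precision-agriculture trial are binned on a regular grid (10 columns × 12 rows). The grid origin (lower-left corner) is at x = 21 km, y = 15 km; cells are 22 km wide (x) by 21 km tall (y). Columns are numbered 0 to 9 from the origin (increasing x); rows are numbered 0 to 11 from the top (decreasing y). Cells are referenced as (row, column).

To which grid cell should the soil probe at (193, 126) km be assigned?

Column index: ⌊(193 − 21) / 22⌋ = ⌊7.818⌋ = 7
Row offset from origin: ⌊(126 − 15) / 21⌋ = ⌊5.286⌋ = 5 → row 6 (counted from top)

(6, 7)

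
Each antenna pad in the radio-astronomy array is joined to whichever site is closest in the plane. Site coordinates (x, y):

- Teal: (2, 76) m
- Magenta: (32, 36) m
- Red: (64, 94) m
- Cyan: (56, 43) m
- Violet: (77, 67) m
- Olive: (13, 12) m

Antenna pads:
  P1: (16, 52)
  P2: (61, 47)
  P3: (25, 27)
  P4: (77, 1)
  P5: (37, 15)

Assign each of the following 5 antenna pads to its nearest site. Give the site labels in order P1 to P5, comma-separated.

P1 → Magenta (d²=512.00)
P2 → Cyan (d²=41.00)
P3 → Magenta (d²=130.00)
P4 → Cyan (d²=2205.00)
P5 → Magenta (d²=466.00)

Magenta, Cyan, Magenta, Cyan, Magenta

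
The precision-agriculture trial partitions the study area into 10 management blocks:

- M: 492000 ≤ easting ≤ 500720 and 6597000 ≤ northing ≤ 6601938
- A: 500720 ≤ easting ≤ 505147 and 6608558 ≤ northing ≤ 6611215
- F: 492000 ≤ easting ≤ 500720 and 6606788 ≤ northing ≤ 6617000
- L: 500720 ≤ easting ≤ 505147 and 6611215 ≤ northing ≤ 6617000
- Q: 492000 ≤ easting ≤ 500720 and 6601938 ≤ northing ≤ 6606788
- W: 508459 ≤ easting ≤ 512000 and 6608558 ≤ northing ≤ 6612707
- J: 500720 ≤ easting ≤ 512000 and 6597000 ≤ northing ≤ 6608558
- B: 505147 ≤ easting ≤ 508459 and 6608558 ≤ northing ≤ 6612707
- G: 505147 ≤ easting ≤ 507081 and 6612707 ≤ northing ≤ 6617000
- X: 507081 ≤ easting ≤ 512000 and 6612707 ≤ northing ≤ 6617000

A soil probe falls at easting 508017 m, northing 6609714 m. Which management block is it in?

B

The point has easting = 508017 and northing = 6609714.
Only B satisfies 505147 ≤ easting ≤ 508459 and 6608558 ≤ northing ≤ 6612707.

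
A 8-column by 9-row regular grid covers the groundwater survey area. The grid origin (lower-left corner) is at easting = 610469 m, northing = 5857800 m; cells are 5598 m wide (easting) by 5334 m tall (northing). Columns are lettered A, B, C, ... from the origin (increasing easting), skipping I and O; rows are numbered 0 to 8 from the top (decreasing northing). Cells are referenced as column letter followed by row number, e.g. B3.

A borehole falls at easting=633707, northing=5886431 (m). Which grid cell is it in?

E3

Column index: ⌊(633707 − 610469) / 5598⌋ = ⌊4.151⌋ = 4 → column E
Row offset from origin: ⌊(5886431 − 5857800) / 5334⌋ = ⌊5.368⌋ = 5 → row 3 (counted from top)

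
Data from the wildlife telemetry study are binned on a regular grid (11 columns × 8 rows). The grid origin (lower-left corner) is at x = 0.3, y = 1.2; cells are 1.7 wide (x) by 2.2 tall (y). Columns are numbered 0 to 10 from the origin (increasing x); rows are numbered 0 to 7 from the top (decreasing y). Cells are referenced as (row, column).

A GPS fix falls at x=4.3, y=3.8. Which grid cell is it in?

Column index: ⌊(4.3 − 0.3) / 1.7⌋ = ⌊2.353⌋ = 2
Row offset from origin: ⌊(3.8 − 1.2) / 2.2⌋ = ⌊1.182⌋ = 1 → row 6 (counted from top)

(6, 2)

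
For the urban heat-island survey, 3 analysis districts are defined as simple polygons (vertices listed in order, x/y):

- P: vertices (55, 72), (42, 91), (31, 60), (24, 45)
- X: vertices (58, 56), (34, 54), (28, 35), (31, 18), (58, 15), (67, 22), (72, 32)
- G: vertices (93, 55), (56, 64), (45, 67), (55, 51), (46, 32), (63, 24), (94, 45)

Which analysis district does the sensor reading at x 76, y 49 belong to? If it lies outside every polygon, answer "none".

G

Cast a ray rightward from (76, 49). For each polygon, the edges (by vertex number in listed order) whose endpoints lie on opposite sides of y = 49, where each meets that height, and whether that is right or left of the point:
P: 3–4 at x≈25.9 (left), 4–1 at x≈28.6 (left) → 0 crossings.
X: 2–3 at x≈32.4 (left), 7–1 at x≈62.1 (left) → 0 crossings.
G: 4–5 at x≈54.1 (left), 7–1 at x≈93.6 (right) → 1 crossing.
Only G has an odd count, so the point is inside G.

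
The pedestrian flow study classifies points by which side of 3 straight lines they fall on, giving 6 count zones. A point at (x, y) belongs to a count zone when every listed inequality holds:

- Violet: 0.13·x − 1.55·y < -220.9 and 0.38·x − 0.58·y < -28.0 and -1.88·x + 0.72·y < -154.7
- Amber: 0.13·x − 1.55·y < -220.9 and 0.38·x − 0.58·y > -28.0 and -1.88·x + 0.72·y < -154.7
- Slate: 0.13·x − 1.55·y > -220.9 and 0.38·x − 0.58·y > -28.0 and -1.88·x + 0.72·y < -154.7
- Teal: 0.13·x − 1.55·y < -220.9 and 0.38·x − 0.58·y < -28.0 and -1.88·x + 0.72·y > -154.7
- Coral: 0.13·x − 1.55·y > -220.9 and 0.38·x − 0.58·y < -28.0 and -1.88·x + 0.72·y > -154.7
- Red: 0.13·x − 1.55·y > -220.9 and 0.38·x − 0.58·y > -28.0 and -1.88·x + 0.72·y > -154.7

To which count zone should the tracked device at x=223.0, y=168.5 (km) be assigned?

Amber

0.13·223.0 − 1.55·168.5 = -232.185, which is < -220.9
0.38·223.0 − 0.58·168.5 = -12.990, which is > -28.0
-1.88·223.0 + 0.72·168.5 = -297.920, which is < -154.7
This sign pattern matches Amber.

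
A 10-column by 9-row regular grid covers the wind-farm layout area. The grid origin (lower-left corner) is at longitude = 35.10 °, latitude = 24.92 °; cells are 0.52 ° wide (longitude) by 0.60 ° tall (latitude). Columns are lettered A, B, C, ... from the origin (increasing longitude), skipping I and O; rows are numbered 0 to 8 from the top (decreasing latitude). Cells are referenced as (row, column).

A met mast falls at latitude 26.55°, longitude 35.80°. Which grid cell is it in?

(6, B)

Column index: ⌊(35.80 − 35.10) / 0.52⌋ = ⌊1.346⌋ = 1 → column B
Row offset from origin: ⌊(26.55 − 24.92) / 0.60⌋ = ⌊2.717⌋ = 2 → row 6 (counted from top)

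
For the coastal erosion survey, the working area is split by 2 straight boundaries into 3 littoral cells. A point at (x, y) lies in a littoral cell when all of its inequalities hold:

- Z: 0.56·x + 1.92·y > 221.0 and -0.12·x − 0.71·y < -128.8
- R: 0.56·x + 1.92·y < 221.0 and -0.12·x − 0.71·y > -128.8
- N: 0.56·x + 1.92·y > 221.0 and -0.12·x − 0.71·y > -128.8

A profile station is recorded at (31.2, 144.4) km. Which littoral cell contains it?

N

0.56·31.2 + 1.92·144.4 = 294.720, which is > 221.0
-0.12·31.2 − 0.71·144.4 = -106.268, which is > -128.8
This sign pattern matches N.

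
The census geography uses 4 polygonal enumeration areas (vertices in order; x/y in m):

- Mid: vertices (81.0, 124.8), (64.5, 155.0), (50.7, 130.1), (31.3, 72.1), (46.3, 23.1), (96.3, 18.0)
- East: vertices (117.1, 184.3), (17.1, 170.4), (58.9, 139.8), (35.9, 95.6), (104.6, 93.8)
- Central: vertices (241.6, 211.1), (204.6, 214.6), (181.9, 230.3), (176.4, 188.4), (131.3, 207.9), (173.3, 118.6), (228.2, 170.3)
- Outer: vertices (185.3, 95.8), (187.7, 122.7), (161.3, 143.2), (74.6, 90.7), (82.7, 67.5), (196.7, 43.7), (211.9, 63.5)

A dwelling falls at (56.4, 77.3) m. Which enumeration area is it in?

Cast a ray rightward from (56.4, 77.3). For each polygon, the edges (by vertex number in listed order) whose endpoints lie on opposite sides of y = 77.3, where each meets that height, and whether that is right or left of the point:
Mid: 3–4 at x≈33.04 (left), 6–1 at x≈87.80 (right) → 1 crossing.
East: no edge straddles that height → 0 crossings.
Central: no edge straddles that height → 0 crossings.
Outer: 4–5 at x≈79.28 (right), 7–1 at x≈200.54 (right) → 2 crossings.
Only Mid has an odd count, so the point is inside Mid.

Mid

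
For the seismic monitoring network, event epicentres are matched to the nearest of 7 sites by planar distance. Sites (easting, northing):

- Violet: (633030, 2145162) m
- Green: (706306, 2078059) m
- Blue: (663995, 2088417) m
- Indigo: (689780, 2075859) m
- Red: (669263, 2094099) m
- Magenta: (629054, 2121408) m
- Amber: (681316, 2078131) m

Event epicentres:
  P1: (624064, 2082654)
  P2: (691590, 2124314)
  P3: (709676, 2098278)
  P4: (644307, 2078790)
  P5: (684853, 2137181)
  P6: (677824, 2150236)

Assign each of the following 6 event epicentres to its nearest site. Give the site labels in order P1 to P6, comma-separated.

P1 → Magenta (d²=1526772616.00)
P2 → Red (d²=1411441154.00)
P3 → Green (d²=420164861.00)
P4 → Blue (d²=480296473.00)
P5 → Red (d²=2099106824.00)
P6 → Violet (d²=2032247912.00)

Magenta, Red, Green, Blue, Red, Violet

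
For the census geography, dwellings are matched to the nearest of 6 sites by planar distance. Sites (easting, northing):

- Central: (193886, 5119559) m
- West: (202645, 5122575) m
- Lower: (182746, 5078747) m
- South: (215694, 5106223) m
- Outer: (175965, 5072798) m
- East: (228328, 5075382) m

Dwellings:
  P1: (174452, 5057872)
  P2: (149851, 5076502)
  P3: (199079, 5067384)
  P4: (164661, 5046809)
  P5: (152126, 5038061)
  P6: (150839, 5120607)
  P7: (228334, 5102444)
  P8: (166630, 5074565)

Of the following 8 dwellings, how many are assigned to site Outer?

P1 → Outer
P2 → Outer
P3 → Lower
P4 → Outer
P5 → Outer
P6 → Central
P7 → South
P8 → Outer
5 of the 8 go to Outer.

5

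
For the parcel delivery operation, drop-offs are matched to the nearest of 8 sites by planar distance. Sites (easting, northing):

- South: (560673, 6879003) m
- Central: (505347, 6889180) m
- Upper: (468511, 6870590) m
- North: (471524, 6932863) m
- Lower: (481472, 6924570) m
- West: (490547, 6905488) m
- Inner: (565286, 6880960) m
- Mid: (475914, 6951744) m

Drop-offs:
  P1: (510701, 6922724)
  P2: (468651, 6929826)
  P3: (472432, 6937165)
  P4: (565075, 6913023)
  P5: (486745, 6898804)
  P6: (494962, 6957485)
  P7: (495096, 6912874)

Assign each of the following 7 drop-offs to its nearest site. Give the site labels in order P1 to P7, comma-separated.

P1 → West (d²=703263412.00)
P2 → North (d²=17477498.00)
P3 → North (d²=19331668.00)
P4 → Inner (d²=1028080490.00)
P5 → West (d²=59131060.00)
P6 → Mid (d²=395785385.00)
P7 → West (d²=75246397.00)

West, North, North, Inner, West, Mid, West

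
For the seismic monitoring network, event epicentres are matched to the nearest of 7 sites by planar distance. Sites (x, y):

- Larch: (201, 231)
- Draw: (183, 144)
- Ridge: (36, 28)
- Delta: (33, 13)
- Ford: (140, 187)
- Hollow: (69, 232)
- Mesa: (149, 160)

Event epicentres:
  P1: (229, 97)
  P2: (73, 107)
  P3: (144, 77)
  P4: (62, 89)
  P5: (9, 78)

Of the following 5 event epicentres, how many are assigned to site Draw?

2

P1 → Draw
P2 → Ridge
P3 → Draw
P4 → Ridge
P5 → Ridge
2 of the 5 go to Draw.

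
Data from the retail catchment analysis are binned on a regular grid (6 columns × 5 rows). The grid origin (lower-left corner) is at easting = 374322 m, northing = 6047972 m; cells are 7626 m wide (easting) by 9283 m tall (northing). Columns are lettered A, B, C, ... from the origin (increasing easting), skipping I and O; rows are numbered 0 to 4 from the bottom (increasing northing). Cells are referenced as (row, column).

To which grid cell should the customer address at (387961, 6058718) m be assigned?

(1, B)

Column index: ⌊(387961 − 374322) / 7626⌋ = ⌊1.788⌋ = 1 → column B
Row offset from origin: ⌊(6058718 − 6047972) / 9283⌋ = ⌊1.158⌋ = 1 → row 1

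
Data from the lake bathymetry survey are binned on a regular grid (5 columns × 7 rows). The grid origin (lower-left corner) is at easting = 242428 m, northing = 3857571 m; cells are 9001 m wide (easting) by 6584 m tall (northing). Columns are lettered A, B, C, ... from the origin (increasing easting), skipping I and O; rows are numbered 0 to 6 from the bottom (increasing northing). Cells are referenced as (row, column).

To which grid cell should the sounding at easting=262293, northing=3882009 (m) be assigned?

Column index: ⌊(262293 − 242428) / 9001⌋ = ⌊2.207⌋ = 2 → column C
Row offset from origin: ⌊(3882009 − 3857571) / 6584⌋ = ⌊3.712⌋ = 3 → row 3

(3, C)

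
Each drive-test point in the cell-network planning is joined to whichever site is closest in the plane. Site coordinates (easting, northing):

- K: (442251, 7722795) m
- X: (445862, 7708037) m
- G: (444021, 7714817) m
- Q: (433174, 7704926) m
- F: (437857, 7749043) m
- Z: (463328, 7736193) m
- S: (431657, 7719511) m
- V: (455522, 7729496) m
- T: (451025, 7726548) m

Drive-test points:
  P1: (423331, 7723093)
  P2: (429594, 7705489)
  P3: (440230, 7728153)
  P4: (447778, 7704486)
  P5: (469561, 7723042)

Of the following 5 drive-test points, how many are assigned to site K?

P1 → S
P2 → Q
P3 → K
P4 → X
P5 → Z
1 of the 5 goes to K.

1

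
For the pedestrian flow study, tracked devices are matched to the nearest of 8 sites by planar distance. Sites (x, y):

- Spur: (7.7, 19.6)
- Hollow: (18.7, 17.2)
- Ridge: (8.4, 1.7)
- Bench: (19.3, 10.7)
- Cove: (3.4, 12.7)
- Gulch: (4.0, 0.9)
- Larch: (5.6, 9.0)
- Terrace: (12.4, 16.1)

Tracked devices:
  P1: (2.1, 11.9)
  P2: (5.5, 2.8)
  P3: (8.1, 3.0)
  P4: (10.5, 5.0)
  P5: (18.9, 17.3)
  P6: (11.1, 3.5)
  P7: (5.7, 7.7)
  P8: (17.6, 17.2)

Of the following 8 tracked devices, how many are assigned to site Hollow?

P1 → Cove
P2 → Gulch
P3 → Ridge
P4 → Ridge
P5 → Hollow
P6 → Ridge
P7 → Larch
P8 → Hollow
2 of the 8 go to Hollow.

2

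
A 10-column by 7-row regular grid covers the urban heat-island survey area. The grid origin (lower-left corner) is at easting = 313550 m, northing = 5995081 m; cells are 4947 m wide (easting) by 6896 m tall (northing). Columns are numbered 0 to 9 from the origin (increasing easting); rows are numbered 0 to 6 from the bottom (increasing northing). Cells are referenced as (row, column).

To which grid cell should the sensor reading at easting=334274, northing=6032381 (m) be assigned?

Column index: ⌊(334274 − 313550) / 4947⌋ = ⌊4.189⌋ = 4
Row offset from origin: ⌊(6032381 − 5995081) / 6896⌋ = ⌊5.409⌋ = 5 → row 5

(5, 4)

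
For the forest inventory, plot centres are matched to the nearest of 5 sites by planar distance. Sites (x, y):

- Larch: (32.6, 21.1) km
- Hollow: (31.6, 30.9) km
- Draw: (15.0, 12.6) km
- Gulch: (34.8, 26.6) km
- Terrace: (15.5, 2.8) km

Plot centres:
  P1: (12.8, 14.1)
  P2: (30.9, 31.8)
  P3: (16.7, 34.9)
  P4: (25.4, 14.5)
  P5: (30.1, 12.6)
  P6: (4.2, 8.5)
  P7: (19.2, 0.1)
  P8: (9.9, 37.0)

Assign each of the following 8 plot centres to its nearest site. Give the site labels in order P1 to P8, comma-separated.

P1 → Draw (d²=7.09)
P2 → Hollow (d²=1.30)
P3 → Hollow (d²=238.01)
P4 → Larch (d²=95.40)
P5 → Larch (d²=78.50)
P6 → Draw (d²=133.45)
P7 → Terrace (d²=20.98)
P8 → Hollow (d²=508.10)

Draw, Hollow, Hollow, Larch, Larch, Draw, Terrace, Hollow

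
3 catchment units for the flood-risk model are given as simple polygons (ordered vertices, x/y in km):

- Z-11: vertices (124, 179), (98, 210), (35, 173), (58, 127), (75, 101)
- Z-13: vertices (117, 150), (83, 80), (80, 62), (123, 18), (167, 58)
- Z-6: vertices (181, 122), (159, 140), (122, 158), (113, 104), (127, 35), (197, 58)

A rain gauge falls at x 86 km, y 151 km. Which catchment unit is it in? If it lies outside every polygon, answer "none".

Z-11

Cast a ray rightward from (86, 151). For each polygon, the edges (by vertex number in listed order) whose endpoints lie on opposite sides of y = 151, where each meets that height, and whether that is right or left of the point:
Z-11: 3–4 at x≈46.0 (left), 5–1 at x≈106.4 (right) → 1 crossing.
Z-13: no edge straddles that height → 0 crossings.
Z-6: 2–3 at x≈136.4 (right), 3–4 at x≈120.8 (right) → 2 crossings.
Only Z-11 has an odd count, so the point is inside Z-11.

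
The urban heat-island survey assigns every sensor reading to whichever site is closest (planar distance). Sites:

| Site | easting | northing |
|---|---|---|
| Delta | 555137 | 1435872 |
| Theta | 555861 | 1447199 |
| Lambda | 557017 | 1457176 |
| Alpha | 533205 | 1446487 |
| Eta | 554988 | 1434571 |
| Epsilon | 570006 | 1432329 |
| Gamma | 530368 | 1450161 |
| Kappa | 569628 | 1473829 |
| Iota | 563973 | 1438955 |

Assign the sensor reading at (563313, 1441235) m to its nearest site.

Squared distances to each site:
Delta: 95608745.000; Theta: 91101600.000; Lambda: 293755097.000; Alpha: 934075168.000; Eta: 113714521.000; Epsilon: 124113085.000; Gamma: 1165046501.000; Kappa: 1102248061.000; Iota: 5634000.000.
Minimum at Iota.

Iota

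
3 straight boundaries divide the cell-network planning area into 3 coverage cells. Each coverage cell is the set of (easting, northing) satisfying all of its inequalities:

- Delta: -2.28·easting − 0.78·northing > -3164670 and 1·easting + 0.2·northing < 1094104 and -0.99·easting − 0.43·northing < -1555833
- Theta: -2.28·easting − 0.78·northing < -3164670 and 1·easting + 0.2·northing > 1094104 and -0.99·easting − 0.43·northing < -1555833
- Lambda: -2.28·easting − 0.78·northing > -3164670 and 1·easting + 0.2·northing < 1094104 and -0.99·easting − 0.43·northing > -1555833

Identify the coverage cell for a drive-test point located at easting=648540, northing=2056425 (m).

-2.28·648540 − 0.78·2056425 = -3082682.700, which is > -3164670
1·648540 + 0.2·2056425 = 1059825.000, which is < 1094104
-0.99·648540 − 0.43·2056425 = -1526317.350, which is > -1555833
This sign pattern matches Lambda.

Lambda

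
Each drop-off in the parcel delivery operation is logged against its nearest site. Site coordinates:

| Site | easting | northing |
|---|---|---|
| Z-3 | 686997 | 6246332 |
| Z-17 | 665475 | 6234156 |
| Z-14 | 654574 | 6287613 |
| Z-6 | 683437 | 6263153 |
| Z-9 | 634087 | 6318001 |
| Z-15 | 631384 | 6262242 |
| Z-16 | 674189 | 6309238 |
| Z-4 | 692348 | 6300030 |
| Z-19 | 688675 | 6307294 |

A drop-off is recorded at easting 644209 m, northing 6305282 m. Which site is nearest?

Squared distances to each site:
Z-3: 5305915444.000; Z-17: 5511150632.000; Z-14: 419626786.000; Z-6: 3313688625.000; Z-9: 264227845.000; Z-15: 2016922225.000; Z-16: 914450336.000; Z-4: 2344946825.000; Z-19: 1981273300.000.
Minimum at Z-9.

Z-9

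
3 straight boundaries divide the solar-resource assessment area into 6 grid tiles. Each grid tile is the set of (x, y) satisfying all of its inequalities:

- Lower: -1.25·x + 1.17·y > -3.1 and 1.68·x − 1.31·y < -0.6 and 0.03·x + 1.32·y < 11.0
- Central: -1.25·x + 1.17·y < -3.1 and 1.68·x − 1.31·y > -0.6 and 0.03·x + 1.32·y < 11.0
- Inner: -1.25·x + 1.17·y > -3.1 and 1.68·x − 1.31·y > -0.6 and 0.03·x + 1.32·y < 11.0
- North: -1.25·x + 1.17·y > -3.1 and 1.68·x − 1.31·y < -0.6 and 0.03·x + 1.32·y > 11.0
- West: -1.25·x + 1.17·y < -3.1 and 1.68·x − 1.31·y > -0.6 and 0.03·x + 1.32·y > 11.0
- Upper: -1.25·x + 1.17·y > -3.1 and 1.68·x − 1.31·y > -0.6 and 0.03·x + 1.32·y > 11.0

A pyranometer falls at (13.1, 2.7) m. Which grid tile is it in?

-1.25·13.1 + 1.17·2.7 = -13.216, which is < -3.1
1.68·13.1 − 1.31·2.7 = 18.471, which is > -0.6
0.03·13.1 + 1.32·2.7 = 3.957, which is < 11.0
This sign pattern matches Central.

Central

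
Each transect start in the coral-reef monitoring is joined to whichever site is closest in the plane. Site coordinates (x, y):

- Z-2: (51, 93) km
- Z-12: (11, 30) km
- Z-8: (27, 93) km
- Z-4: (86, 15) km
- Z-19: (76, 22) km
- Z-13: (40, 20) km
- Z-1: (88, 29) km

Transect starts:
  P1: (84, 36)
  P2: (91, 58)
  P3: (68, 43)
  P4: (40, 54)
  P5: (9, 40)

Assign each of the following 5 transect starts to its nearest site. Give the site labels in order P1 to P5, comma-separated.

Z-1, Z-1, Z-19, Z-13, Z-12

P1 → Z-1 (d²=65.00)
P2 → Z-1 (d²=850.00)
P3 → Z-19 (d²=505.00)
P4 → Z-13 (d²=1156.00)
P5 → Z-12 (d²=104.00)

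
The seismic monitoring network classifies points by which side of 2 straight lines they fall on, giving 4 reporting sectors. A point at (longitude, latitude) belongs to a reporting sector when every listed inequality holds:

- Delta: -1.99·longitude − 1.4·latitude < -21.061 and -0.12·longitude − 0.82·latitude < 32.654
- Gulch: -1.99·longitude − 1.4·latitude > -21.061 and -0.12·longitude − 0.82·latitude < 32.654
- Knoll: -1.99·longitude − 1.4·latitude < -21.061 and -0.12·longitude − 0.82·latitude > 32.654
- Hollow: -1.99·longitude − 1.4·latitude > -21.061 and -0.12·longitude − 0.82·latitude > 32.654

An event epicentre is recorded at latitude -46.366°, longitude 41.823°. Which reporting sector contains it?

-1.99·41.823 − 1.4·-46.366 = -18.315, which is > -21.061
-0.12·41.823 − 0.82·-46.366 = 33.001, which is > 32.654
This sign pattern matches Hollow.

Hollow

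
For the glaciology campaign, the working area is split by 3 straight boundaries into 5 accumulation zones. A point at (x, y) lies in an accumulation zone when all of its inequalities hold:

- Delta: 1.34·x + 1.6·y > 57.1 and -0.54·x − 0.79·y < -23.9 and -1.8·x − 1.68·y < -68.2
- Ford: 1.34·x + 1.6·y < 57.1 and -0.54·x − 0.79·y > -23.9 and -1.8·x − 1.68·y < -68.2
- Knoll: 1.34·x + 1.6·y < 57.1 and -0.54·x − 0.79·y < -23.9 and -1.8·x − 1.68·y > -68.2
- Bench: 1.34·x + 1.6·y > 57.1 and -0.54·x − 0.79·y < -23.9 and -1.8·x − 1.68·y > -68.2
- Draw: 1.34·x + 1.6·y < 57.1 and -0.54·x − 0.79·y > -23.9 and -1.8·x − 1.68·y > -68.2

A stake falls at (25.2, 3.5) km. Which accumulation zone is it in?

Draw

1.34·25.2 + 1.6·3.5 = 39.368, which is < 57.1
-0.54·25.2 − 0.79·3.5 = -16.373, which is > -23.9
-1.8·25.2 − 1.68·3.5 = -51.240, which is > -68.2
This sign pattern matches Draw.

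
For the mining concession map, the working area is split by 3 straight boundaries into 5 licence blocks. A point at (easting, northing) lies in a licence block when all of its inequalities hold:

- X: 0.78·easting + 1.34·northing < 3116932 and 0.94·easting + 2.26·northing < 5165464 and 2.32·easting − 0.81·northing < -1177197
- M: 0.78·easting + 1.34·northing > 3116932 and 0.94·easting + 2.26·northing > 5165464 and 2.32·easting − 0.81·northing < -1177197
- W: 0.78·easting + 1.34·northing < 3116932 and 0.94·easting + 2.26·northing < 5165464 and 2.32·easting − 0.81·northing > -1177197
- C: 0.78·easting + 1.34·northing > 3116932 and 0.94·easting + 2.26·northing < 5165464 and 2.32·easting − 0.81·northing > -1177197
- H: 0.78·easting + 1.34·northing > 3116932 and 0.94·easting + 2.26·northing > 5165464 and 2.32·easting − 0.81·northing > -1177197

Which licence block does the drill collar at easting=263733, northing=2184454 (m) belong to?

H

0.78·263733 + 1.34·2184454 = 3132880.100, which is > 3116932
0.94·263733 + 2.26·2184454 = 5184775.060, which is > 5165464
2.32·263733 − 0.81·2184454 = -1157547.180, which is > -1177197
This sign pattern matches H.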